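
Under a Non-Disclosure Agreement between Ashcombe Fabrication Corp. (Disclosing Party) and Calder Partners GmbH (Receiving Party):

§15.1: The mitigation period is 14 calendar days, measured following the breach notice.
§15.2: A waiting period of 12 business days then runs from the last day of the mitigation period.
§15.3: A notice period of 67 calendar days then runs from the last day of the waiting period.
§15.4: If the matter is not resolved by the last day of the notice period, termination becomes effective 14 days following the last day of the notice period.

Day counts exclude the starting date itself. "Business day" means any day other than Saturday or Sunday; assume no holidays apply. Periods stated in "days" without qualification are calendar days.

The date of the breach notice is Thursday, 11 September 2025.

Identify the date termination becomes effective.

Adding 14 calendar days to 11 September 2025 gives 25 September 2025, which is the last day of the mitigation period.
From Thursday, 25 September 2025, 12 business days (Sep 26, Sep 29, Sep 30, Oct 1, …, Oct 9, Oct 10, Oct 13, skipping weekends) brings us to Monday, 13 October 2025, which is the last day of the waiting period.
Adding 67 calendar days to 13 October 2025 gives 19 December 2025, which is the last day of the notice period.
The date termination becomes effective: 19 December 2025 + 14 days = 2 January 2026.

2 January 2026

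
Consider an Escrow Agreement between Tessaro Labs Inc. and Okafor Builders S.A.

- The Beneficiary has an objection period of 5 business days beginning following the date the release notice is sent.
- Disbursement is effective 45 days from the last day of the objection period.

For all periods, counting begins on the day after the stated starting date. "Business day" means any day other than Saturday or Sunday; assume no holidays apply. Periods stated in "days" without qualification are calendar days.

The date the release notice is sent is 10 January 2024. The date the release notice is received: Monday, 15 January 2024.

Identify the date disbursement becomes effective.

2 March 2024

The last day of the objection period: 5 business days after Wednesday, 10 January 2024, skipping weekends — Jan 11, Jan 12, Jan 15, Jan 16, Jan 17 — lands on Wednesday, 17 January 2024.
The date disbursement becomes effective: 17 January 2024 + 45 days = 2 March 2024.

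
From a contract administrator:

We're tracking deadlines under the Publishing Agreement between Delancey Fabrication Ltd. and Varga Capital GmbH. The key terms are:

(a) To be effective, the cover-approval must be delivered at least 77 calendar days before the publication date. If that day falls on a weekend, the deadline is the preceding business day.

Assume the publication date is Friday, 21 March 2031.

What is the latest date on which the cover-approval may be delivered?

3 January 2031

21 March 2031 minus 77 days is 3 January 2031. That is a Friday, so no adjustment is needed.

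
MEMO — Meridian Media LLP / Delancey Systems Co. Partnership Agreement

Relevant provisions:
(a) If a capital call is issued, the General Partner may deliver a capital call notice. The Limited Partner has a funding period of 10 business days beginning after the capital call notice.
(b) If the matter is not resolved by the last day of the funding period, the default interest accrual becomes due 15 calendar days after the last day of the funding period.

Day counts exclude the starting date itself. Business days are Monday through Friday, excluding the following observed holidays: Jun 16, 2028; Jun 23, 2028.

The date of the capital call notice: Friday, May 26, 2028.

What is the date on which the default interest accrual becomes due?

Jun 24, 2028

The last day of the funding period: counting 10 business days from Friday, May 26, 2028 (May 29, May 30, May 31, Jun 1, Jun 2, Jun 5, Jun 6, Jun 7, Jun 8, Jun 9, skipping weekends) reaches Friday, Jun 9, 2028.
The date on which the default interest accrual becomes due: 15 calendar days after Jun 9, 2028 is Jun 24, 2028.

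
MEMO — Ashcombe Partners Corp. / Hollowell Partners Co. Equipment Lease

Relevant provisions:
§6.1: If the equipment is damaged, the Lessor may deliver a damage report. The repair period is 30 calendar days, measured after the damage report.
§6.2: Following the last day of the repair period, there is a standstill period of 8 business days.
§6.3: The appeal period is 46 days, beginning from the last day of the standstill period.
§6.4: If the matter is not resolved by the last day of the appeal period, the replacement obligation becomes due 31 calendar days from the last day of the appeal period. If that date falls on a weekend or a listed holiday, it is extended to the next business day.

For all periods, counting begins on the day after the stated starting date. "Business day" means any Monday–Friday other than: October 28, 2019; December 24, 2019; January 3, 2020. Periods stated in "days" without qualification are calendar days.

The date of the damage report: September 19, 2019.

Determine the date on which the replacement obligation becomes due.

January 16, 2020

The last day of the repair period: September 19, 2019 + 30 days = October 19, 2019.
The last day of the standstill period: counting 8 business days from Saturday, October 19, 2019 (Oct 21, Oct 22, Oct 23, Oct 24, Oct 25, Oct 29, Oct 30, Oct 31, skipping weekends and the listed holiday on Oct 28) reaches Thursday, October 31, 2019.
The last day of the appeal period: 46 calendar days after October 31, 2019 is December 16, 2019.
The date on which the replacement obligation becomes due: December 16, 2019 + 31 days = January 16, 2020. January 16, 2020 is a Thursday and is not a listed holiday, so no roll-forward applies.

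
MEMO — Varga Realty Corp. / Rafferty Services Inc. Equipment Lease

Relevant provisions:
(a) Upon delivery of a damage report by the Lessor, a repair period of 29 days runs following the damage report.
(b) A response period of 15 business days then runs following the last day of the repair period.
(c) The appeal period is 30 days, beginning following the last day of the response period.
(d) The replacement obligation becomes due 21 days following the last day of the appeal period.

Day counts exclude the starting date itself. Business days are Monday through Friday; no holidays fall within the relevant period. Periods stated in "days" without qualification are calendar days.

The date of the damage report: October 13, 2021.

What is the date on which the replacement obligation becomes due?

The last day of the repair period: 29 calendar days after October 13, 2021 is November 11, 2021.
The last day of the response period: counting 15 business days from Thursday, November 11, 2021 (Nov 12, Nov 15, Nov 16, Nov 17, …, Nov 30, Dec 1, Dec 2, skipping weekends) reaches Thursday, December 2, 2021.
Adding 30 calendar days to December 2, 2021 gives January 1, 2022, which is the last day of the appeal period.
The date on which the replacement obligation becomes due: 21 calendar days after January 1, 2022 is January 22, 2022.

January 22, 2022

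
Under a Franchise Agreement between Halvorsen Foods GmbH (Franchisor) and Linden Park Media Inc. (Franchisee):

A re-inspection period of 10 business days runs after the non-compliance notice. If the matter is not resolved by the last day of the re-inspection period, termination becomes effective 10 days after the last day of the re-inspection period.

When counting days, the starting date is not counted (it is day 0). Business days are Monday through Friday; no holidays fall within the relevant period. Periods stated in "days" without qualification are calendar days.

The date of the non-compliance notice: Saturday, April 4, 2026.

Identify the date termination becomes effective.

April 27, 2026

The last day of the re-inspection period: counting 10 business days from Saturday, April 4, 2026 (Apr 6, Apr 7, Apr 8, Apr 9, Apr 10, Apr 13, Apr 14, Apr 15, Apr 16, Apr 17, skipping weekends) reaches Friday, April 17, 2026.
Adding 10 calendar days to April 17, 2026 gives April 27, 2026, which is the date termination becomes effective.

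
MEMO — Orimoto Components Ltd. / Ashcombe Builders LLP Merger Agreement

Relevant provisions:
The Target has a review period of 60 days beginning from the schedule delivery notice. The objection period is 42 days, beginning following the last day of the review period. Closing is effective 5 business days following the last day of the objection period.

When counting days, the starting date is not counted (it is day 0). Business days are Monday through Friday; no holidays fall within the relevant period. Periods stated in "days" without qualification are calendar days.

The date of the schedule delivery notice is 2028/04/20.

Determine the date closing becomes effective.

The last day of the review period: 60 calendar days after 2028/04/20 is 2028/06/19.
The last day of the objection period: 2028/06/19 + 42 days = 2028/07/31.
The date closing becomes effective: counting 5 business days from Monday, 2028/07/31 (Aug 1, Aug 2, Aug 3, Aug 4, Aug 7, skipping weekends) reaches Monday, 2028/08/07.

2028/08/07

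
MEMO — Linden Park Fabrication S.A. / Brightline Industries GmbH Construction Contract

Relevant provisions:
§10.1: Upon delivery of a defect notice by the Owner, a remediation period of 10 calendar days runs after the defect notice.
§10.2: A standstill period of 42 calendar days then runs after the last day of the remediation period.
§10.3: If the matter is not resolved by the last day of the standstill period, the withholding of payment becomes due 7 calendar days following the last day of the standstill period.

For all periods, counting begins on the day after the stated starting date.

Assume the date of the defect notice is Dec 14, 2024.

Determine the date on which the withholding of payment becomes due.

Feb 11, 2025

The last day of the remediation period: Dec 14, 2024 + 10 days = Dec 24, 2024.
The last day of the standstill period: Dec 24, 2024 + 42 days = Feb 4, 2025.
The date on which the withholding of payment becomes due: 7 calendar days after Feb 4, 2025 is Feb 11, 2025.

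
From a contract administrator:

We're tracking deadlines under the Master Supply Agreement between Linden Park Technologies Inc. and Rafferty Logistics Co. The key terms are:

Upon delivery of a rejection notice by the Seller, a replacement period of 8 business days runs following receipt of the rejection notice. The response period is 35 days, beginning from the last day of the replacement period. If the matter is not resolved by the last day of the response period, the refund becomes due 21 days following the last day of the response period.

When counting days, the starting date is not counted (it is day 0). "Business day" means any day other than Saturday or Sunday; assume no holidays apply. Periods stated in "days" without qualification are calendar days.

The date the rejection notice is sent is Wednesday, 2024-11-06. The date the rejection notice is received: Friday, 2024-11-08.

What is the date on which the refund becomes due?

The last day of the replacement period: 8 business days after Friday, 2024-11-08, skipping weekends — Nov 11, Nov 12, Nov 13, Nov 14, Nov 15, Nov 18, Nov 19, Nov 20 — lands on Wednesday, 2024-11-20.
The last day of the response period: 2024-11-20 + 35 days = 2024-12-25.
The date on which the refund becomes due: 2024-12-25 + 21 days = 2025-01-15.

2025-01-15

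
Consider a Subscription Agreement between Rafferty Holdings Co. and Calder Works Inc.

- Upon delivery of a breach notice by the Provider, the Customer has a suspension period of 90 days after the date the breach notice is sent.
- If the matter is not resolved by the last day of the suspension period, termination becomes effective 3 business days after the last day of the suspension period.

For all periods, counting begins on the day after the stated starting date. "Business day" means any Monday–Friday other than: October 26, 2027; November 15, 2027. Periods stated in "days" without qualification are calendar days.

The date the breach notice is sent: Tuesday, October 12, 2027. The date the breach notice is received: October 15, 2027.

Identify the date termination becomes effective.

Adding 90 calendar days to October 12, 2027 gives January 10, 2028, which is the last day of the suspension period.
The date termination becomes effective: 3 business days after Monday, January 10, 2028, skipping weekends — Jan 11, Jan 12, Jan 13 — lands on Thursday, January 13, 2028.

January 13, 2028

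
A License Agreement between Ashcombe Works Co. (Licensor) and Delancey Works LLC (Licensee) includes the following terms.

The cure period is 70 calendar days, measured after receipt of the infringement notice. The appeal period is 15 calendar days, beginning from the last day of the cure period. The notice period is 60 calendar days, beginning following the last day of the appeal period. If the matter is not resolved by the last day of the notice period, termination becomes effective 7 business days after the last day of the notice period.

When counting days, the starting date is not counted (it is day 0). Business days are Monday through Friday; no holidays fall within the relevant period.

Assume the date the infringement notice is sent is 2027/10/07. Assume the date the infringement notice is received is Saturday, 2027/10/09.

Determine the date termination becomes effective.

The last day of the cure period: 70 calendar days after 2027/10/09 is 2027/12/18.
The last day of the appeal period: 15 calendar days after 2027/12/18 is 2028/01/02.
Adding 60 calendar days to 2028/01/02 gives 2028/03/02, which is the last day of the notice period.
From Thursday, 2028/03/02, 7 business days (Mar 3, Mar 6, Mar 7, Mar 8, Mar 9, Mar 10, Mar 13, skipping weekends) brings us to Monday, 2028/03/13, which is the date termination becomes effective.

2028/03/13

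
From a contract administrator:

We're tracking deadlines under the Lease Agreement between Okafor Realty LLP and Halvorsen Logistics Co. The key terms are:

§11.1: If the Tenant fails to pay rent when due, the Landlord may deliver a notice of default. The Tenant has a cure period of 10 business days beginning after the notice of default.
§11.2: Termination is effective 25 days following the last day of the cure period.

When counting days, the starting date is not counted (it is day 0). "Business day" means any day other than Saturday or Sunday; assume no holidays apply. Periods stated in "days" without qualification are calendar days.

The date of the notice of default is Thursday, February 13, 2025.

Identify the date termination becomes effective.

The last day of the cure period: counting 10 business days from Thursday, February 13, 2025 (Feb 14, Feb 17, Feb 18, Feb 19, Feb 20, Feb 21, Feb 24, Feb 25, Feb 26, Feb 27, skipping weekends) reaches Thursday, February 27, 2025.
The date termination becomes effective: February 27, 2025 + 25 days = March 24, 2025.

March 24, 2025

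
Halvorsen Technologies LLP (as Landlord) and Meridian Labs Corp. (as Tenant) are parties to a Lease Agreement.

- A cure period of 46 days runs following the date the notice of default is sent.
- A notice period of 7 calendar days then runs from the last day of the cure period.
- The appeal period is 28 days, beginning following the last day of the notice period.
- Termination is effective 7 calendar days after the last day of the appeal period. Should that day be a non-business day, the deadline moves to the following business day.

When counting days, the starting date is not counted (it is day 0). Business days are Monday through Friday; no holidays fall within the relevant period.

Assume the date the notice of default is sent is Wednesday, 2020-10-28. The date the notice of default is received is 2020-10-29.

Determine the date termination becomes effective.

The last day of the cure period: 2020-10-28 + 46 days = 2020-12-13.
Adding 7 calendar days to 2020-12-13 gives 2020-12-20, which is the last day of the notice period.
The last day of the appeal period: 28 calendar days after 2020-12-20 is 2021-01-17.
The date termination becomes effective: 7 calendar days after 2021-01-17 is 2021-01-24. That falls on a Sunday, so it rolls to the next business day, Monday, 2021-01-25.

2021-01-25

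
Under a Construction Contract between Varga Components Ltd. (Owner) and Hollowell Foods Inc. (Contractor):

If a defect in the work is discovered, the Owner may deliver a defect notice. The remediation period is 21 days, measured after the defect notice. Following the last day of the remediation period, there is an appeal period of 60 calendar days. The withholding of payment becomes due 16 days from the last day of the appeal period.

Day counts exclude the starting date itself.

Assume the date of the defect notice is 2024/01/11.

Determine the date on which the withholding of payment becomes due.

2024/04/17

The last day of the remediation period: 21 calendar days after 2024/01/11 is 2024/02/01.
Adding 60 calendar days to 2024/02/01 gives 2024/04/01, which is the last day of the appeal period.
The date on which the withholding of payment becomes due: 2024/04/01 + 16 days = 2024/04/17.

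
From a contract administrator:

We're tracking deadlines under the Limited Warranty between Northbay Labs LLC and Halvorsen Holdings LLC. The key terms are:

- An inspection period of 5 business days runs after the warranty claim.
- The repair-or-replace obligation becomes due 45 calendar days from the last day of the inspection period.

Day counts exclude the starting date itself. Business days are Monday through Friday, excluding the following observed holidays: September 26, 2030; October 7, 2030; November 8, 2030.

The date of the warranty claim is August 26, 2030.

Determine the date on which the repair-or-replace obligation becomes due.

October 17, 2030

From Monday, August 26, 2030, 5 business days (Aug 27, Aug 28, Aug 29, Aug 30, Sep 2, skipping weekends) brings us to Monday, September 2, 2030, which is the last day of the inspection period.
The date on which the repair-or-replace obligation becomes due: September 2, 2030 + 45 days = October 17, 2030.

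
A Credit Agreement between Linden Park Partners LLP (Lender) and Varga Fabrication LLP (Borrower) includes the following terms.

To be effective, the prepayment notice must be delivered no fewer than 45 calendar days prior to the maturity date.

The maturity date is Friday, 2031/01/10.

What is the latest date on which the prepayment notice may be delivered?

2031/01/10 minus 45 days is 2030/11/26.

2030/11/26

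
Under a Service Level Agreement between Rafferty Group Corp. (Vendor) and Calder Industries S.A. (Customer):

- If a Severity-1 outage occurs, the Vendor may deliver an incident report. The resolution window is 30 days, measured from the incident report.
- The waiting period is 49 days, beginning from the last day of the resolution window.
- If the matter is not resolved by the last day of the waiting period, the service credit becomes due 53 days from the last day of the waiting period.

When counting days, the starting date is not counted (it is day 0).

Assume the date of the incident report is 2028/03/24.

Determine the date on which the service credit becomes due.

The last day of the resolution window: 30 calendar days after 2028/03/24 is 2028/04/23.
The last day of the waiting period: 2028/04/23 + 49 days = 2028/06/11.
The date on which the service credit becomes due: 53 calendar days after 2028/06/11 is 2028/08/03.

2028/08/03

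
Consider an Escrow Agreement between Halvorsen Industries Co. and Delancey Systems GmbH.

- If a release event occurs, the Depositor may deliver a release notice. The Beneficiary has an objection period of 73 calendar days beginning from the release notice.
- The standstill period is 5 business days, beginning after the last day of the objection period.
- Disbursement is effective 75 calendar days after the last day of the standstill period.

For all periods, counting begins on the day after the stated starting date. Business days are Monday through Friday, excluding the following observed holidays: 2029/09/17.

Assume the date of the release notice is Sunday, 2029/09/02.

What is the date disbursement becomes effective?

2030/02/04

The last day of the objection period: 73 calendar days after 2029/09/02 is 2029/11/14.
The last day of the standstill period: 5 business days after Wednesday, 2029/11/14, skipping weekends — Nov 15, Nov 16, Nov 19, Nov 20, Nov 21 — lands on Wednesday, 2029/11/21.
Adding 75 calendar days to 2029/11/21 gives 2030/02/04, which is the date disbursement becomes effective.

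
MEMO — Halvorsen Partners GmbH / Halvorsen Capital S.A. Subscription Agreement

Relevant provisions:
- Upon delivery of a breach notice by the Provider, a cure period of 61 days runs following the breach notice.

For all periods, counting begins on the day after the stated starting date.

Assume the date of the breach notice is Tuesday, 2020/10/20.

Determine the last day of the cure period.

The last day of the cure period: 61 calendar days after 2020/10/20 is 2020/12/20.

2020/12/20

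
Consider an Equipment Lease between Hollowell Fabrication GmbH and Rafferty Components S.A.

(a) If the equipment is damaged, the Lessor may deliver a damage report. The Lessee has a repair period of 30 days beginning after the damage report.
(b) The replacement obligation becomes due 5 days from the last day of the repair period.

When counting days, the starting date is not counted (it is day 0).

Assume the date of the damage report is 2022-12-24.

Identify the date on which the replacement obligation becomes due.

2023-01-28

Adding 30 calendar days to 2022-12-24 gives 2023-01-23, which is the last day of the repair period.
Adding 5 calendar days to 2023-01-23 gives 2023-01-28, which is the date on which the replacement obligation becomes due.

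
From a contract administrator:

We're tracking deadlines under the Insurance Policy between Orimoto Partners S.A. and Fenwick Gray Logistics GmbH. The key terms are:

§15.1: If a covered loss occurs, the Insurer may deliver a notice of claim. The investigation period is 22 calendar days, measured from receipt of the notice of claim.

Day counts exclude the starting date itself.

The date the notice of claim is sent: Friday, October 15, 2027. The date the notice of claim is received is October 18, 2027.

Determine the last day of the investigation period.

November 9, 2027

The last day of the investigation period: 22 calendar days after October 18, 2027 is November 9, 2027.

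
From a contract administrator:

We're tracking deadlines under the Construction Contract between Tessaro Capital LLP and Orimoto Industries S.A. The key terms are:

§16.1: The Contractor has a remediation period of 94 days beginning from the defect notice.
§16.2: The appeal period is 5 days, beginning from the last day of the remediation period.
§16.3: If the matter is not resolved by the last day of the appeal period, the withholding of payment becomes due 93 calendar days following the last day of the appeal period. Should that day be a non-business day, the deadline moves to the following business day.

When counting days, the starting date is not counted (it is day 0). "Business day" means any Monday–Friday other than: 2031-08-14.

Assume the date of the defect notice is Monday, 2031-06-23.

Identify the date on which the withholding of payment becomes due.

Adding 94 calendar days to 2031-06-23 gives 2031-09-25, which is the last day of the remediation period.
The last day of the appeal period: 5 calendar days after 2031-09-25 is 2031-09-30.
The date on which the withholding of payment becomes due: 2031-09-30 + 93 days = 2032-01-01. 2032-01-01 is a Thursday and is not a listed holiday, so no roll-forward applies.

2032-01-01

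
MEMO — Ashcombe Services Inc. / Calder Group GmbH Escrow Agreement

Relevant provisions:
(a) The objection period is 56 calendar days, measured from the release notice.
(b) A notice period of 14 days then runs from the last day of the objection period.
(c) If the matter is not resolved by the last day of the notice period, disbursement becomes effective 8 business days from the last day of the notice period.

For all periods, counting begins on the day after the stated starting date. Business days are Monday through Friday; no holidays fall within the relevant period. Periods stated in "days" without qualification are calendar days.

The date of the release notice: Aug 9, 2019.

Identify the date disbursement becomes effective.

The last day of the objection period: 56 calendar days after Aug 9, 2019 is Oct 4, 2019.
The last day of the notice period: 14 calendar days after Oct 4, 2019 is Oct 18, 2019.
The date disbursement becomes effective: counting 8 business days from Friday, Oct 18, 2019 (Oct 21, Oct 22, Oct 23, Oct 24, Oct 25, Oct 28, Oct 29, Oct 30, skipping weekends) reaches Wednesday, Oct 30, 2019.

Oct 30, 2019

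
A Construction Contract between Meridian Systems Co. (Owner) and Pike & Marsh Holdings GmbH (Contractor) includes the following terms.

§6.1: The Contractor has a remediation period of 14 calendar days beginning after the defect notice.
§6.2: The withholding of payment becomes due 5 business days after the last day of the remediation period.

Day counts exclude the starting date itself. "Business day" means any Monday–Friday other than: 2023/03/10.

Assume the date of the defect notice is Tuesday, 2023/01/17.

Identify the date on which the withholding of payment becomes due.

The last day of the remediation period: 14 calendar days after 2023/01/17 is 2023/01/31.
From Tuesday, 2023/01/31, 5 business days (Feb 1, Feb 2, Feb 3, Feb 6, Feb 7, skipping weekends) brings us to Tuesday, 2023/02/07, which is the date on which the withholding of payment becomes due.

2023/02/07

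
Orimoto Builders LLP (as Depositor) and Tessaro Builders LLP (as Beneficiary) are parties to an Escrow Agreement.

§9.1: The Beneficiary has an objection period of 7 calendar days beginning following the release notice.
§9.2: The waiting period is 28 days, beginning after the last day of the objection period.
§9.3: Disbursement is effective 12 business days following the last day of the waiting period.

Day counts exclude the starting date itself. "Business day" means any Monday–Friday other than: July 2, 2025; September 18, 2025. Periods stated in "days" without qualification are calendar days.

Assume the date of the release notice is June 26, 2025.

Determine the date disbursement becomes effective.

The last day of the objection period: June 26, 2025 + 7 days = July 3, 2025.
The last day of the waiting period: July 3, 2025 + 28 days = July 31, 2025.
The date disbursement becomes effective: counting 12 business days from Thursday, July 31, 2025 (Aug 1, Aug 4, Aug 5, Aug 6, …, Aug 14, Aug 15, Aug 18, skipping weekends) reaches Monday, August 18, 2025.

August 18, 2025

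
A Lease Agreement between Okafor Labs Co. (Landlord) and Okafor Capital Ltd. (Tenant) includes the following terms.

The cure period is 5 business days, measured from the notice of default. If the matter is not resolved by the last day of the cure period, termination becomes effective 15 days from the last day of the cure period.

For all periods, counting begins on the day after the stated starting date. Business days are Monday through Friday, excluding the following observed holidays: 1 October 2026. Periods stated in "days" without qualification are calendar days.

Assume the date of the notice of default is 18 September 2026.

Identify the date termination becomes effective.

From Friday, 18 September 2026, 5 business days (Sep 21, Sep 22, Sep 23, Sep 24, Sep 25, skipping weekends) brings us to Friday, 25 September 2026, which is the last day of the cure period.
The date termination becomes effective: 15 calendar days after 25 September 2026 is 10 October 2026.

10 October 2026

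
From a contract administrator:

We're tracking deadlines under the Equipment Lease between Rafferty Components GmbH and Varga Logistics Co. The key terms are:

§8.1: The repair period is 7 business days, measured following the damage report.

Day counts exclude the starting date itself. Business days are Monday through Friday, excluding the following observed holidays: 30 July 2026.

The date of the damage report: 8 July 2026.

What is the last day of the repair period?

17 July 2026

From Wednesday, 8 July 2026, 7 business days (Jul 9, Jul 10, Jul 13, Jul 14, Jul 15, Jul 16, Jul 17, skipping weekends) brings us to Friday, 17 July 2026, which is the last day of the repair period.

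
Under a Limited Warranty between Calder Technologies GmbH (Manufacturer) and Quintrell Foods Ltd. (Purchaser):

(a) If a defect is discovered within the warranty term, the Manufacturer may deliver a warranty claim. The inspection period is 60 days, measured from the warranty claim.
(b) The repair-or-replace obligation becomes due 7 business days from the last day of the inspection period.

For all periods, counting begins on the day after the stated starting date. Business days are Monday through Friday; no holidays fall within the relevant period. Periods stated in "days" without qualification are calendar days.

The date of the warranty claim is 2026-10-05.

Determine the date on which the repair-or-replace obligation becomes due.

The last day of the inspection period: 60 calendar days after 2026-10-05 is 2026-12-04.
From Friday, 2026-12-04, 7 business days (Dec 7, Dec 8, Dec 9, Dec 10, Dec 11, Dec 14, Dec 15, skipping weekends) brings us to Tuesday, 2026-12-15, which is the date on which the repair-or-replace obligation becomes due.

2026-12-15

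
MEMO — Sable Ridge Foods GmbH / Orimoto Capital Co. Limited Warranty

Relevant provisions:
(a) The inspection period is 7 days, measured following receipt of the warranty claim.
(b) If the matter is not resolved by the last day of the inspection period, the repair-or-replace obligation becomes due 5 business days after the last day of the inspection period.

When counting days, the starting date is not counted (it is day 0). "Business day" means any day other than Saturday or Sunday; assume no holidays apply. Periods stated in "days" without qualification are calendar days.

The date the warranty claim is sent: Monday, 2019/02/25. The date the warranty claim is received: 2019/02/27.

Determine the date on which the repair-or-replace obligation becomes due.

The last day of the inspection period: 7 calendar days after 2019/02/27 is 2019/03/06.
From Wednesday, 2019/03/06, 5 business days (Mar 7, Mar 8, Mar 11, Mar 12, Mar 13, skipping weekends) brings us to Wednesday, 2019/03/13, which is the date on which the repair-or-replace obligation becomes due.

2019/03/13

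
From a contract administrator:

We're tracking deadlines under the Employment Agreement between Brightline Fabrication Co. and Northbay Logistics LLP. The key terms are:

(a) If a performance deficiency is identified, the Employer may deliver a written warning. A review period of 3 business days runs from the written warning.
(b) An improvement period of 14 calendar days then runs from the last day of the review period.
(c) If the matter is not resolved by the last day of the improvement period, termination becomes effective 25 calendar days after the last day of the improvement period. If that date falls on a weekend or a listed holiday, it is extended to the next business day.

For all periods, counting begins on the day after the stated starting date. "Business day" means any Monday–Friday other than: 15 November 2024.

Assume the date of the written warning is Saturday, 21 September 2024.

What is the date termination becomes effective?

From Saturday, 21 September 2024, 3 business days (Sep 23, Sep 24, Sep 25, skipping weekends) brings us to Wednesday, 25 September 2024, which is the last day of the review period.
Adding 14 calendar days to 25 September 2024 gives 9 October 2024, which is the last day of the improvement period.
The date termination becomes effective: 9 October 2024 + 25 days = 3 November 2024. That falls on a Sunday, so it rolls to the next business day, Monday, 4 November 2024.

4 November 2024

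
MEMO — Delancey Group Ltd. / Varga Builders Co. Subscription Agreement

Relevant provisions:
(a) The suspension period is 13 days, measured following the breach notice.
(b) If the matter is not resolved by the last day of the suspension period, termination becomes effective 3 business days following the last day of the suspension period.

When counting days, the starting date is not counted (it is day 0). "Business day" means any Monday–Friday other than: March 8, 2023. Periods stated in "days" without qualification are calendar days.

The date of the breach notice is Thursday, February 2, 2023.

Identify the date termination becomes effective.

February 20, 2023

The last day of the suspension period: 13 calendar days after February 2, 2023 is February 15, 2023.
From Wednesday, February 15, 2023, 3 business days (Feb 16, Feb 17, Feb 20, skipping weekends) brings us to Monday, February 20, 2023, which is the date termination becomes effective.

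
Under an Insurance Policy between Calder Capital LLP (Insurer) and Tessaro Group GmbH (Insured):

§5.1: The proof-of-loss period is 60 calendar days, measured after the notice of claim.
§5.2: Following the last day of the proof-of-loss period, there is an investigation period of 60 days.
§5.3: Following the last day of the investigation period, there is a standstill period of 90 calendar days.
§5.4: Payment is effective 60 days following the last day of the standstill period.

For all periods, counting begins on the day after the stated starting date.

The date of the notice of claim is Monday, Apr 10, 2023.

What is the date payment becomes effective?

The last day of the proof-of-loss period: Apr 10, 2023 + 60 days = Jun 9, 2023.
The last day of the investigation period: 60 calendar days after Jun 9, 2023 is Aug 8, 2023.
The last day of the standstill period: Aug 8, 2023 + 90 days = Nov 6, 2023.
The date payment becomes effective: 60 calendar days after Nov 6, 2023 is Jan 5, 2024.

Jan 5, 2024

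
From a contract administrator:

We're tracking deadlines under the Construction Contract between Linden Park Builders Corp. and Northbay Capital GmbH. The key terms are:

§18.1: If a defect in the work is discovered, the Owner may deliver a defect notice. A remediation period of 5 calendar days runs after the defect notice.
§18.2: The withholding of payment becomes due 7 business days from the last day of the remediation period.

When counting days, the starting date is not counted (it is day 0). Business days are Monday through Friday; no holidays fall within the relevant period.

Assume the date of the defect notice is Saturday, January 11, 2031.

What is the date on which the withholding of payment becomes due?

The last day of the remediation period: January 11, 2031 + 5 days = January 16, 2031.
The date on which the withholding of payment becomes due: counting 7 business days from Thursday, January 16, 2031 (Jan 17, Jan 20, Jan 21, Jan 22, Jan 23, Jan 24, Jan 27, skipping weekends) reaches Monday, January 27, 2031.

January 27, 2031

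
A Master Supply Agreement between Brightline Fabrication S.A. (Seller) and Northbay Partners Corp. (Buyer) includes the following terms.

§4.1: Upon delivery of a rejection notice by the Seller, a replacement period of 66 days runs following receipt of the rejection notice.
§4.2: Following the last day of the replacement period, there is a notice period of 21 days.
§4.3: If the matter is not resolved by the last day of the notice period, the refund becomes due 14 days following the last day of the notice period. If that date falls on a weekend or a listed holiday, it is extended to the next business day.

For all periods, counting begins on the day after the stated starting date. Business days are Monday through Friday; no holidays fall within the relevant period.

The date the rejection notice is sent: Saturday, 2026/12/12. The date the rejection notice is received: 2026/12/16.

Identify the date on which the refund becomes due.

The last day of the replacement period: 66 calendar days after 2026/12/16 is 2027/02/20.
The last day of the notice period: 21 calendar days after 2027/02/20 is 2027/03/13.
The date on which the refund becomes due: 14 calendar days after 2027/03/13 is 2027/03/27. That falls on a Saturday, so it rolls to the next business day, Monday, 2027/03/29.

2027/03/29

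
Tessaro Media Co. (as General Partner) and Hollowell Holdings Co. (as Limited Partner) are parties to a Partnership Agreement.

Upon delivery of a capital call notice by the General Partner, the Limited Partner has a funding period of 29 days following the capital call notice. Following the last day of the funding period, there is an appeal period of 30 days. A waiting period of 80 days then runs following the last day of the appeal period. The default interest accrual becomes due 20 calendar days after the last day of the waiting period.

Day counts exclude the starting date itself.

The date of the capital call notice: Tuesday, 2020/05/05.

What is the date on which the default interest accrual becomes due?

The last day of the funding period: 2020/05/05 + 29 days = 2020/06/03.
Adding 30 calendar days to 2020/06/03 gives 2020/07/03, which is the last day of the appeal period.
Adding 80 calendar days to 2020/07/03 gives 2020/09/21, which is the last day of the waiting period.
Adding 20 calendar days to 2020/09/21 gives 2020/10/11, which is the date on which the default interest accrual becomes due.

2020/10/11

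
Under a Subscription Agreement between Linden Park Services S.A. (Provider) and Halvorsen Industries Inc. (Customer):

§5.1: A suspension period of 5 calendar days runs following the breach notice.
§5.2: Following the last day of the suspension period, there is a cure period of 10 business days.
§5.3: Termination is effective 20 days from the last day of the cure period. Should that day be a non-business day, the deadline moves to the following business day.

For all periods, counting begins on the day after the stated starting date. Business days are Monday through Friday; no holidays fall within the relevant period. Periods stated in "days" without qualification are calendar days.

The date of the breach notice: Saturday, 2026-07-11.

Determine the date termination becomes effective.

The last day of the suspension period: 2026-07-11 + 5 days = 2026-07-16.
From Thursday, 2026-07-16, 10 business days (Jul 17, Jul 20, Jul 21, Jul 22, Jul 23, Jul 24, Jul 27, Jul 28, Jul 29, Jul 30, skipping weekends) brings us to Thursday, 2026-07-30, which is the last day of the cure period.
Adding 20 calendar days to 2026-07-30 gives 2026-08-19, which is the date termination becomes effective. 2026-08-19 is a Wednesday, so no roll-forward applies.

2026-08-19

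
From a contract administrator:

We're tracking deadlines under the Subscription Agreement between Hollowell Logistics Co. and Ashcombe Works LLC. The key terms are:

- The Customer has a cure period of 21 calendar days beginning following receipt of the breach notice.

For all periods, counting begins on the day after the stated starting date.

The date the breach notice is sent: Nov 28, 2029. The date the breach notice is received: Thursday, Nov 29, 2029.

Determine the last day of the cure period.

Dec 20, 2029

Adding 21 calendar days to Nov 29, 2029 gives Dec 20, 2029, which is the last day of the cure period.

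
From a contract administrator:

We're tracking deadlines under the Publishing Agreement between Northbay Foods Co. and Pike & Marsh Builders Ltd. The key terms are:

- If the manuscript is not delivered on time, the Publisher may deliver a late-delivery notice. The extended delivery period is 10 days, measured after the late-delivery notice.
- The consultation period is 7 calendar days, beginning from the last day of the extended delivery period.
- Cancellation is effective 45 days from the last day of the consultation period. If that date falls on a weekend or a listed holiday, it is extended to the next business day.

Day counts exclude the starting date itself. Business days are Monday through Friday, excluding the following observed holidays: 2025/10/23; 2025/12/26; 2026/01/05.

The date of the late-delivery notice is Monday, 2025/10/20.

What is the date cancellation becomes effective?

2025/12/22

The last day of the extended delivery period: 2025/10/20 + 10 days = 2025/10/30.
The last day of the consultation period: 7 calendar days after 2025/10/30 is 2025/11/06.
The date cancellation becomes effective: 45 calendar days after 2025/11/06 is 2025/12/21. That falls on a Sunday, so it rolls to the next business day, Monday, 2025/12/22.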